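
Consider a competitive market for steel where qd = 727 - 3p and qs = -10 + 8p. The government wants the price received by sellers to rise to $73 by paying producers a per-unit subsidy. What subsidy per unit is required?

Required subsidy s = $22 per unit

At a seller price of 73, quantity supplied is -10 + 8·73 = 574.
Buyers absorb 574 only when they pay pb with 727 − 3·pb = 574, i.e. pb = 51.
s = ps − pb = 73 − 51 = 22.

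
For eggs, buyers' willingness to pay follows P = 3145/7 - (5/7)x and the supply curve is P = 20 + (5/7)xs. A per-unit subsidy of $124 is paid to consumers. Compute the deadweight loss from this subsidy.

Pre-subsidy: 3145/7 - (5/7)x = 20 + (5/7)x gives x* = 300.5 and P* = 3285/14.
With the rebate, buyers effectively pay Pb = Ps − 124, where Ps is the price sellers receive.
On the curves, Pb = 3145/7 - (5/7)x and Ps = 20 + (5/7)x; the wedge Ps − Pb = 124 gives 20 + (5/7)x − (3145/7 - (5/7)x) = 124, so x' = 387.3.
Then Pb = 3145/7 − (5/7)·387.3 = 2417/14 and Ps = 20 + (5/7)·387.3 = 4153/14.
The subsidy expands output by 387.3 − 300.5 = 86.8 past the efficient level; on those units the gap between marginal cost and willingness to pay runs from 0 up to 124.
DWL = ½ × 124 × 86.8 = 5381.6.

Deadweight loss = $5381.6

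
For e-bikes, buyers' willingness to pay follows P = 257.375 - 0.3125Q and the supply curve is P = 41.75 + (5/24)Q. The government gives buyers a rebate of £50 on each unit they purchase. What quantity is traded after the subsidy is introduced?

Pre-subsidy: 257.375 - 0.3125Q = 41.75 + (5/24)Q gives Q* = 414 and P* = 128.
With the rebate, buyers effectively pay Pb = Ps − 50, where Ps is the price sellers receive.
On the curves, Pb = 257.375 - 0.3125Q and Ps = 41.75 + (5/24)Q; the wedge Ps − Pb = 50 gives 41.75 + (5/24)Q − (257.375 - 0.3125Q) = 50, so Q' = 510.
Then Pb = 257.375 − 0.3125·510 = 98 and Ps = 41.75 + (5/24)·510 = 148.

Q' = 510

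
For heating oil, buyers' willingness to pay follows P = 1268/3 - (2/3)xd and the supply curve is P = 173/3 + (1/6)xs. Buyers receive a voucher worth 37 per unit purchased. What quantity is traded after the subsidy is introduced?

x' = 482.4

Pre-subsidy: 1268/3 - (2/3)x = 173/3 + (1/6)x gives x* = 438 and P* = 392/3.
With the rebate, buyers effectively pay Pb = Ps − 37, where Ps is the price sellers receive.
On the curves, Pb = 1268/3 - (2/3)x and Ps = 173/3 + (1/6)x; the wedge Ps − Pb = 37 gives 173/3 + (1/6)x − (1268/3 - (2/3)x) = 37, so x' = 482.4.
Then Pb = 1268/3 − (2/3)·482.4 = 1516/15 and Ps = 173/3 + (1/6)·482.4 = 2071/15.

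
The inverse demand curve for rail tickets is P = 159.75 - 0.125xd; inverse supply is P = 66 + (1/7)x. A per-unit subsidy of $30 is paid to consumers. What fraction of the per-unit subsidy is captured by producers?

Producer share = 8/15

Pre-subsidy: 159.75 - 0.125x = 66 + (1/7)x gives x* = 350 and P* = 116.
With the rebate, buyers effectively pay Pb = Ps − 30, where Ps is the price sellers receive.
On the curves, Pb = 159.75 - 0.125x and Ps = 66 + (1/7)x; the wedge Ps − Pb = 30 gives 66 + (1/7)x − (159.75 - 0.125x) = 30, so x' = 462.
Then Pb = 159.75 − 0.125·462 = 102 and Ps = 66 + (1/7)·462 = 132.
Buyers' price falls by P* − Pb = 116 − 102 = 14; sellers' price rises by Ps − P* = 132 − 116 = 16.
So producers capture 16/30 = 8/15 of each unit of subsidy.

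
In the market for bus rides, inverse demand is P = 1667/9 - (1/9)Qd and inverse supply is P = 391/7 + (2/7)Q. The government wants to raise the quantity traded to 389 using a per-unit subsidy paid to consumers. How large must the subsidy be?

At Q = 389, from the demand curve buyers pay Pb = 1667/9 − (1/9)·389 = 142; from the supply curve sellers need Ps = 391/7 + (2/7)·389 = 167.
The subsidy must fill the gap: s = Ps − Pb = 167 − 142 = 25.

Required subsidy s = 25 per unit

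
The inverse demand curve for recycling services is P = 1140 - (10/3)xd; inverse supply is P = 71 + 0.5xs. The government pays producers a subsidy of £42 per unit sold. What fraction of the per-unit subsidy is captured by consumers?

Pre-subsidy: 1140 - (10/3)x = 71 + 0.5x gives x* = 6414/23 and P* = 4840/23.
With the subsidy, sellers receive Ps = Pb + 42 for each unit, where Pb is the price buyers pay.
On the curves, Pb = 1140 - (10/3)x and Ps = 71 + 0.5x; the wedge Ps − Pb = 42 gives 71 + 0.5x − (1140 - (10/3)x) = 42, so x' = 6666/23.
Then Pb = 1140 − (10/3)·(6666/23) = 4000/23 and Ps = 71 + 0.5·(6666/23) = 4966/23.
Buyers' price falls by P* − Pb = 4840/23 − 4000/23 = 840/23; sellers' price rises by Ps − P* = 4966/23 − 4840/23 = 126/23.
So consumers capture (840/23)/42 = 20/23 of each unit of subsidy.

Consumer share = 20/23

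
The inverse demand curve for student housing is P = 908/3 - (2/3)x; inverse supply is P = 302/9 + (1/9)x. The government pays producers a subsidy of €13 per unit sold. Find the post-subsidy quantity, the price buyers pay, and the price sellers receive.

x' = 2539/7; buyers pay 426/7; sellers receive 517/7

Pre-subsidy: 908/3 - (2/3)x = 302/9 + (1/9)x gives x* = 346 and P* = 72.
With the subsidy, sellers receive Ps = Pb + 13 for each unit, where Pb is the price buyers pay.
On the curves, Pb = 908/3 - (2/3)x and Ps = 302/9 + (1/9)x; the wedge Ps − Pb = 13 gives 302/9 + (1/9)x − (908/3 - (2/3)x) = 13, so x' = 2539/7.
Then Pb = 908/3 − (2/3)·(2539/7) = 426/7 and Ps = 302/9 + (1/9)·(2539/7) = 517/7.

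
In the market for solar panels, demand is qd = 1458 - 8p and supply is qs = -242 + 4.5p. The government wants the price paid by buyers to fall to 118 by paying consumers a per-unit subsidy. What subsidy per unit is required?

Required subsidy s = 50 per unit

At a buyer price of 118, quantity demanded is 1458 − 8·118 = 514.
Sellers supply 514 only when they receive ps with -242 + 4.5·ps = 514, i.e. ps = 168.
s = ps − pb = 168 − 118 = 50.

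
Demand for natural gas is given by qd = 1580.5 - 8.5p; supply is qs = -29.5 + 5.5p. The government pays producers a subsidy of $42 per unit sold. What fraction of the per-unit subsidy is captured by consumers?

Consumer share = 11/28

Pre-subsidy: 1580.5 - 8.5p = -29.5 + 5.5p gives p* = 115, q* = 603.
With the subsidy, sellers receive ps = pb + 42 for each unit, where pb is the price buyers pay.
Supply in terms of pb becomes qs = -29.5 + 5.5(pb + 42) = 201.5 + 5.5pb. Setting this equal to demand: 1580.5 - 8.5pb = 201.5 + 5.5pb, so pb = 98.5.
Sellers receive ps = 98.5 + 42 = 140.5; q' = 1580.5 − 8.5·98.5 = 743.25.
Buyers' price falls by p* − pb = 115 − 98.5 = 16.5; sellers' price rises by ps − p* = 140.5 − 115 = 25.5.
So consumers capture 16.5/42 = 11/28 of each unit of subsidy.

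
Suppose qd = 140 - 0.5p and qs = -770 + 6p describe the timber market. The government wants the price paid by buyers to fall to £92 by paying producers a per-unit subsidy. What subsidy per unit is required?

Required subsidy s = £52 per unit

At a buyer price of 92, quantity demanded is 140 − 0.5·92 = 94.
Sellers supply 94 only when they receive ps with -770 + 6·ps = 94, i.e. ps = 144.
s = ps − pb = 144 − 92 = 52.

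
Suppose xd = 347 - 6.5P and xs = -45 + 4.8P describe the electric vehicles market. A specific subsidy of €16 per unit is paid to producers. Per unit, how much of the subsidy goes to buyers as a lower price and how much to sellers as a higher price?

Buyers gain 768/113 per unit; sellers gain 1040/113 per unit

Pre-subsidy: 347 - 6.5P = -45 + 4.8P gives P* = 3920/113, x* = 13731/113.
With the subsidy, sellers receive Ps = Pb + 16 for each unit, where Pb is the price buyers pay.
Supply in terms of Pb becomes xs = -45 + 4.8(Pb + 16) = 31.8 + 4.8Pb. Setting this equal to demand: 347 - 6.5Pb = 31.8 + 4.8Pb, so Pb = 3152/113.
Sellers receive Ps = 3152/113 + 16 = 4960/113; x' = 347 − 6.5·(3152/113) = 18723/113.
Buyers' price falls by P* − Pb = 3920/113 − 3152/113 = 768/113; sellers' price rises by Ps − P* = 4960/113 − 3920/113 = 1040/113.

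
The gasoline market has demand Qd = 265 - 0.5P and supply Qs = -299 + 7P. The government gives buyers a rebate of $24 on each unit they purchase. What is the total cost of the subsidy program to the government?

Government cost = $5726.4

Pre-subsidy: 265 - 0.5P = -299 + 7P gives P* = 75.2, Q* = 227.4.
With the rebate, buyers effectively pay Pb = Ps − 24, where Ps is the price sellers receive.
Demand in terms of Ps becomes Qd = 265 − 0.5(Ps − 24) = 277 - 0.5Ps. Setting this equal to supply: 277 - 0.5Ps = -299 + 7Ps, so Ps = 76.8.
Buyers pay Pb = 76.8 − 24 = 52.8; Q' = -299 + 7·76.8 = 238.6.
Government outlay = subsidy × quantity = 24 × 238.6 = 5726.4.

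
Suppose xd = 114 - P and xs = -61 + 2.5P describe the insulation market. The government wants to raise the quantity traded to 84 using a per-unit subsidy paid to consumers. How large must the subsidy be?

At x = 84, invert demand for the buyer price: Pb = (114 − 84)/1 = 30; invert supply for the seller price: Ps = (84 − (-61))/2.5 = 58.
The subsidy must fill the gap: s = Ps − Pb = 58 − 30 = 28.

Required subsidy s = 28 per unit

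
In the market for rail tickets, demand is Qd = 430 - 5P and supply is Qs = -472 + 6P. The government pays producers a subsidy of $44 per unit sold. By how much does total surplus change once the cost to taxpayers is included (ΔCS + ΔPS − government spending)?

Pre-subsidy: 430 - 5P = -472 + 6P gives P* = 82, Q* = 20.
With the subsidy, sellers receive Ps = Pb + 44 for each unit, where Pb is the price buyers pay.
Supply in terms of Pb becomes Qs = -472 + 6(Pb + 44) = -208 + 6Pb. Setting this equal to demand: 430 - 5Pb = -208 + 6Pb, so Pb = 58.
Sellers receive Ps = 58 + 44 = 102; Q' = 430 − 5·58 = 140.
ΔCS = ½(20 + 140)(82 − 58) = 1920; ΔPS = ½(20 + 140)(102 − 82) = 1600.
Government spending = 44 × 140 = 6160.
Net change = 1920 + 1600 − 6160 = -2640. The loss equals the DWL triangle ½·44·120.

Net change in total surplus = -$2640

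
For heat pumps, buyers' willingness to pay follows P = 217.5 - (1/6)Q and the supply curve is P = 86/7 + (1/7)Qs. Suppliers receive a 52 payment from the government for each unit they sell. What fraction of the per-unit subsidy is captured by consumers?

Pre-subsidy: 217.5 - (1/6)Q = 86/7 + (1/7)Q gives Q* = 663 and P* = 107.
With the subsidy, sellers receive Ps = Pb + 52 for each unit, where Pb is the price buyers pay.
On the curves, Pb = 217.5 - (1/6)Q and Ps = 86/7 + (1/7)Q; the wedge Ps − Pb = 52 gives 86/7 + (1/7)Q − (217.5 - (1/6)Q) = 52, so Q' = 831.
Then Pb = 217.5 − (1/6)·831 = 79 and Ps = 86/7 + (1/7)·831 = 131.
Buyers' price falls by P* − Pb = 107 − 79 = 28; sellers' price rises by Ps − P* = 131 − 107 = 24.
So consumers capture 28/52 = 7/13 of each unit of subsidy.

Consumer share = 7/13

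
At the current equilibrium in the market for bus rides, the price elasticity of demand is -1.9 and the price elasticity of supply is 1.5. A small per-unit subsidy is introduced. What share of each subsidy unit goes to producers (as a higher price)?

Producer share = 19/34

For a small subsidy around the equilibrium, the benefit split depends on the relative slopes, which at a point are proportional to the elasticities.
Buyer share = εs/(εs + |εd|) = 1.5/(1.5 + 1.9) = 15/34; seller share = |εd|/(εs + |εd|) = 19/34.
So producers capture 19/34 of the subsidy.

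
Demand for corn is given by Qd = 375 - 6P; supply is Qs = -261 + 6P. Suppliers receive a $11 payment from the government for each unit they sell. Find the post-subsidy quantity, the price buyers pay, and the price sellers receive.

Pre-subsidy: 375 - 6P = -261 + 6P gives P* = 53, Q* = 57.
With the subsidy, sellers receive Ps = Pb + 11 for each unit, where Pb is the price buyers pay.
Supply in terms of Pb becomes Qs = -261 + 6(Pb + 11) = -195 + 6Pb. Setting this equal to demand: 375 - 6Pb = -195 + 6Pb, so Pb = 47.5.
Sellers receive Ps = 47.5 + 11 = 58.5; Q' = 375 − 6·47.5 = 90.

Q' = 90; buyers pay $47.5; sellers receive $58.5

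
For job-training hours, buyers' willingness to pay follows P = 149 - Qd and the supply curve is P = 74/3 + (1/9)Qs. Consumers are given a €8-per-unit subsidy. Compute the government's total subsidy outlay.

Pre-subsidy: 149 - Q = 74/3 + (1/9)Q gives Q* = 111.9 and P* = 37.1.
With the rebate, buyers effectively pay Pb = Ps − 8, where Ps is the price sellers receive.
On the curves, Pb = 149 - Q and Ps = 74/3 + (1/9)Q; the wedge Ps − Pb = 8 gives 74/3 + (1/9)Q − (149 - Q) = 8, so Q' = 119.1.
Then Pb = 149 − 1·119.1 = 29.9 and Ps = 74/3 + (1/9)·119.1 = 37.9.
Government outlay = subsidy × quantity = 8 × 119.1 = 952.8.

Government cost = €952.8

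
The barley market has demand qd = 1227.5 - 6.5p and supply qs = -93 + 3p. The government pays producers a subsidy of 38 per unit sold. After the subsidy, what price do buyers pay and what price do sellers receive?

Buyers pay 127; sellers receive 165

Pre-subsidy: 1227.5 - 6.5p = -93 + 3p gives p* = 139, q* = 324.
With the subsidy, sellers receive ps = pb + 38 for each unit, where pb is the price buyers pay.
Supply in terms of pb becomes qs = -93 + 3(pb + 38) = 21 + 3pb. Setting this equal to demand: 1227.5 - 6.5pb = 21 + 3pb, so pb = 127.
Sellers receive ps = 127 + 38 = 165; q' = 1227.5 − 6.5·127 = 402.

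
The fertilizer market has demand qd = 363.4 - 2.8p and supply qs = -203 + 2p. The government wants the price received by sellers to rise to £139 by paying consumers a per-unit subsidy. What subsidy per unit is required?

Required subsidy s = £36 per unit

At a seller price of 139, quantity supplied is -203 + 2·139 = 75.
Buyers absorb 75 only when they pay pb with 363.4 − 2.8·pb = 75, i.e. pb = 103.
s = ps − pb = 139 − 103 = 36.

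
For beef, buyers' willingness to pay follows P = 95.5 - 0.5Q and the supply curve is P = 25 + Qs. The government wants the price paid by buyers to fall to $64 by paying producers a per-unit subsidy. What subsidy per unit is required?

Required subsidy s = $24 per unit

At a buyer price of 64, quantity demanded is 191 − 2·64 = 63.
Sellers supply 63 only when they receive Ps = 25 + 1·63 = 88.
s = Ps − Pb = 88 − 64 = 24.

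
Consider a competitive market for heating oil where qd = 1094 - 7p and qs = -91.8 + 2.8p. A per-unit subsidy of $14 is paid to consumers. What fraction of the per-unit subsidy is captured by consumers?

Consumer share = 2/7

Pre-subsidy: 1094 - 7p = -91.8 + 2.8p gives p* = 121, q* = 247.
With the rebate, buyers effectively pay pb = ps − 14, where ps is the price sellers receive.
Demand in terms of ps becomes qd = 1094 − 7(ps − 14) = 1192 - 7ps. Setting this equal to supply: 1192 - 7ps = -91.8 + 2.8ps, so ps = 131.
Buyers pay pb = 131 − 14 = 117; q' = -91.8 + 2.8·131 = 275.
Buyers' price falls by p* − pb = 121 − 117 = 4; sellers' price rises by ps − p* = 131 − 121 = 10.
So consumers capture 4/14 = 2/7 of each unit of subsidy.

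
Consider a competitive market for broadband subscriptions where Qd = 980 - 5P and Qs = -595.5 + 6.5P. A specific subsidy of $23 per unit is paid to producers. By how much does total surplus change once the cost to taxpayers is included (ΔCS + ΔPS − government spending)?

Pre-subsidy: 980 - 5P = -595.5 + 6.5P gives P* = 137, Q* = 295.
With the subsidy, sellers receive Ps = Pb + 23 for each unit, where Pb is the price buyers pay.
Supply in terms of Pb becomes Qs = -595.5 + 6.5(Pb + 23) = -446 + 6.5Pb. Setting this equal to demand: 980 - 5Pb = -446 + 6.5Pb, so Pb = 124.
Sellers receive Ps = 124 + 23 = 147; Q' = 980 − 5·124 = 360.
ΔCS = ½(295 + 360)(137 − 124) = 4257.5; ΔPS = ½(295 + 360)(147 − 137) = 3275.
Government spending = 23 × 360 = 8280.
Net change = 4257.5 + 3275 − 8280 = -747.5. The loss equals the DWL triangle ½·23·65.

Net change in total surplus = -$747.5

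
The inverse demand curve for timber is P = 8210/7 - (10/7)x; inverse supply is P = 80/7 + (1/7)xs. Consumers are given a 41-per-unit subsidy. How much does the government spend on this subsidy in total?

Pre-subsidy: 8210/7 - (10/7)x = 80/7 + (1/7)x gives x* = 8130/11 and P* = 9010/77.
With the rebate, buyers effectively pay Pb = Ps − 41, where Ps is the price sellers receive.
On the curves, Pb = 8210/7 - (10/7)x and Ps = 80/7 + (1/7)x; the wedge Ps − Pb = 41 gives 80/7 + (1/7)x − (8210/7 - (10/7)x) = 41, so x' = 8417/11.
Then Pb = 8210/7 − (10/7)·(8417/11) = 6140/77 and Ps = 80/7 + (1/7)·(8417/11) = 9297/77.
Government outlay = subsidy × quantity = 41 × 8417/11 = 345097/11.

Government cost = 345097/11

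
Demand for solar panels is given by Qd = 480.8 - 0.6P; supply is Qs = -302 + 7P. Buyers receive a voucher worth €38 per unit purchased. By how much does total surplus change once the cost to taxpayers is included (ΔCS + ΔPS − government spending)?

Pre-subsidy: 480.8 - 0.6P = -302 + 7P gives P* = 103, Q* = 419.
With the rebate, buyers effectively pay Pb = Ps − 38, where Ps is the price sellers receive.
Demand in terms of Ps becomes Qd = 480.8 − 0.6(Ps − 38) = 503.6 - 0.6Ps. Setting this equal to supply: 503.6 - 0.6Ps = -302 + 7Ps, so Ps = 106.
Buyers pay Pb = 106 − 38 = 68; Q' = -302 + 7·106 = 440.
ΔCS = ½(419 + 440)(103 − 68) = 15032.5; ΔPS = ½(419 + 440)(106 − 103) = 1288.5.
Government spending = 38 × 440 = 16720.
Net change = 15032.5 + 1288.5 − 16720 = -399. The loss equals the DWL triangle ½·38·21.

Net change in total surplus = -€399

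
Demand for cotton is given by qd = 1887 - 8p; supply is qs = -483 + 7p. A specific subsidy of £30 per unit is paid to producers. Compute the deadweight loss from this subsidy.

Pre-subsidy: 1887 - 8p = -483 + 7p gives p* = 158, q* = 623.
With the subsidy, sellers receive ps = pb + 30 for each unit, where pb is the price buyers pay.
Supply in terms of pb becomes qs = -483 + 7(pb + 30) = -273 + 7pb. Setting this equal to demand: 1887 - 8pb = -273 + 7pb, so pb = 144.
Sellers receive ps = 144 + 30 = 174; q' = 1887 − 8·144 = 735.
The subsidy expands output by 735 − 623 = 112 past the efficient level; on those units the gap between marginal cost and willingness to pay runs from 0 up to 30.
DWL = ½ × 30 × 112 = 1680.

Deadweight loss = £1680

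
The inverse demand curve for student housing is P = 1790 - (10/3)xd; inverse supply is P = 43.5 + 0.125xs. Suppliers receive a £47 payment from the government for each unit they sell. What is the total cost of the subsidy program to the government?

Pre-subsidy: 1790 - (10/3)x = 43.5 + 0.125x gives x* = 41916/83 and P* = 8850/83.
With the subsidy, sellers receive Ps = Pb + 47 for each unit, where Pb is the price buyers pay.
On the curves, Pb = 1790 - (10/3)x and Ps = 43.5 + 0.125x; the wedge Ps − Pb = 47 gives 43.5 + 0.125x − (1790 - (10/3)x) = 47, so x' = 43044/83.
Then Pb = 1790 − (10/3)·(43044/83) = 5090/83 and Ps = 43.5 + 0.125·(43044/83) = 8991/83.
Government outlay = subsidy × quantity = 47 × 43044/83 = 2023068/83.

Government cost = 2023068/83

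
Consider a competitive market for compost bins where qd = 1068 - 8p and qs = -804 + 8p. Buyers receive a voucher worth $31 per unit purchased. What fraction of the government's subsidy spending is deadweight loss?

Pre-subsidy: 1068 - 8p = -804 + 8p gives p* = 117, q* = 132.
With the rebate, buyers effectively pay pb = ps − 31, where ps is the price sellers receive.
Demand in terms of ps becomes qd = 1068 − 8(ps − 31) = 1316 - 8ps. Setting this equal to supply: 1316 - 8ps = -804 + 8ps, so ps = 132.5.
Buyers pay pb = 132.5 − 31 = 101.5; q' = -804 + 8·132.5 = 256.
ΔCS = ½(132 + 256)(117 − 101.5) = 3007; ΔPS = ½(132 + 256)(132.5 − 117) = 3007.
Government spending = 31 × 256 = 7936.
DWL = ½ × 31 × (256 − 132) = 1922; fraction = 1922 / 7936 = 0.2421875.

DWL / government spending = 0.2421875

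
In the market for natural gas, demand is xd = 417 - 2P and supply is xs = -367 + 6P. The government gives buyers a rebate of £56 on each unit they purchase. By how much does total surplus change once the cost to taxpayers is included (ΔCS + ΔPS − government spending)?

Net change in total surplus = -£2352

Pre-subsidy: 417 - 2P = -367 + 6P gives P* = 98, x* = 221.
With the rebate, buyers effectively pay Pb = Ps − 56, where Ps is the price sellers receive.
Demand in terms of Ps becomes xd = 417 − 2(Ps − 56) = 529 - 2Ps. Setting this equal to supply: 529 - 2Ps = -367 + 6Ps, so Ps = 112.
Buyers pay Pb = 112 − 56 = 56; x' = -367 + 6·112 = 305.
ΔCS = ½(221 + 305)(98 − 56) = 11046; ΔPS = ½(221 + 305)(112 − 98) = 3682.
Government spending = 56 × 305 = 17080.
Net change = 11046 + 3682 − 17080 = -2352. The loss equals the DWL triangle ½·56·84.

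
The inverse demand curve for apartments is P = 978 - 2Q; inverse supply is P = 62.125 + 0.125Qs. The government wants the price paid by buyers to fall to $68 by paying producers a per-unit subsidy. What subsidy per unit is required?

At a buyer price of 68, quantity demanded is 489 − 0.5·68 = 455.
Sellers supply 455 only when they receive Ps = 62.125 + 0.125·455 = 119.
s = Ps − Pb = 119 − 68 = 51.

Required subsidy s = $51 per unit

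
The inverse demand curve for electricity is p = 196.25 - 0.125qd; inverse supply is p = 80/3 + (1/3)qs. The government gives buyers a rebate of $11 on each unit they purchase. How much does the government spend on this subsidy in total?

Government cost = $4334

Pre-subsidy: 196.25 - 0.125q = 80/3 + (1/3)q gives q* = 370 and p* = 150.
With the rebate, buyers effectively pay pb = ps − 11, where ps is the price sellers receive.
On the curves, pb = 196.25 - 0.125q and ps = 80/3 + (1/3)q; the wedge ps − pb = 11 gives 80/3 + (1/3)q − (196.25 - 0.125q) = 11, so q' = 394.
Then pb = 196.25 − 0.125·394 = 147 and ps = 80/3 + (1/3)·394 = 158.
Government outlay = subsidy × quantity = 11 × 394 = 4334.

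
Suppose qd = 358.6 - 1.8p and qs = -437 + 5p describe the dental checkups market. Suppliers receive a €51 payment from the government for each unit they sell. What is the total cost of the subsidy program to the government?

Government cost = €10990.5

Pre-subsidy: 358.6 - 1.8p = -437 + 5p gives p* = 117, q* = 148.
With the subsidy, sellers receive ps = pb + 51 for each unit, where pb is the price buyers pay.
Supply in terms of pb becomes qs = -437 + 5(pb + 51) = -182 + 5pb. Setting this equal to demand: 358.6 - 1.8pb = -182 + 5pb, so pb = 79.5.
Sellers receive ps = 79.5 + 51 = 130.5; q' = 358.6 − 1.8·79.5 = 215.5.
Government outlay = subsidy × quantity = 51 × 215.5 = 10990.5.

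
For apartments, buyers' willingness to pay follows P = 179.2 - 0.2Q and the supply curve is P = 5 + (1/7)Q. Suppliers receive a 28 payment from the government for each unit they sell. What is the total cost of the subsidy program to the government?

Government cost = 16513

Pre-subsidy: 179.2 - 0.2Q = 5 + (1/7)Q gives Q* = 6097/12 and P* = 931/12.
With the subsidy, sellers receive Ps = Pb + 28 for each unit, where Pb is the price buyers pay.
On the curves, Pb = 179.2 - 0.2Q and Ps = 5 + (1/7)Q; the wedge Ps − Pb = 28 gives 5 + (1/7)Q − (179.2 - 0.2Q) = 28, so Q' = 589.75.
Then Pb = 179.2 − 0.2·589.75 = 61.25 and Ps = 5 + (1/7)·589.75 = 89.25.
Government outlay = subsidy × quantity = 28 × 589.75 = 16513.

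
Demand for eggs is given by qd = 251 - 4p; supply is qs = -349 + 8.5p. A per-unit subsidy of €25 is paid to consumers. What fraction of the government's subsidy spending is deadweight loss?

DWL / government spending = 34/127

Pre-subsidy: 251 - 4p = -349 + 8.5p gives p* = 48, q* = 59.
With the rebate, buyers effectively pay pb = ps − 25, where ps is the price sellers receive.
Demand in terms of ps becomes qd = 251 − 4(ps − 25) = 351 - 4ps. Setting this equal to supply: 351 - 4ps = -349 + 8.5ps, so ps = 56.
Buyers pay pb = 56 − 25 = 31; q' = -349 + 8.5·56 = 127.
ΔCS = ½(59 + 127)(48 − 31) = 1581; ΔPS = ½(59 + 127)(56 − 48) = 744.
Government spending = 25 × 127 = 3175.
DWL = ½ × 25 × (127 − 59) = 850; fraction = 850 / 3175 = 34/127.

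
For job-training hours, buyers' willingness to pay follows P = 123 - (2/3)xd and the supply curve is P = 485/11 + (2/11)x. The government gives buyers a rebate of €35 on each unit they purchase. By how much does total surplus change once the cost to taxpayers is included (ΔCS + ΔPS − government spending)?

Pre-subsidy: 123 - (2/3)x = 485/11 + (2/11)x gives x* = 93 and P* = 61.
With the rebate, buyers effectively pay Pb = Ps − 35, where Ps is the price sellers receive.
On the curves, Pb = 123 - (2/3)x and Ps = 485/11 + (2/11)x; the wedge Ps − Pb = 35 gives 485/11 + (2/11)x − (123 - (2/3)x) = 35, so x' = 134.25.
Then Pb = 123 − (2/3)·134.25 = 33.5 and Ps = 485/11 + (2/11)·134.25 = 68.5.
ΔCS = ½(93 + 134.25)(61 − 33.5) = 3124.6875; ΔPS = ½(93 + 134.25)(68.5 − 61) = 852.1875.
Government spending = 35 × 134.25 = 4698.75.
Net change = 3124.6875 + 852.1875 − 4698.75 = -721.875. The loss equals the DWL triangle ½·35·41.25.

Net change in total surplus = -€721.875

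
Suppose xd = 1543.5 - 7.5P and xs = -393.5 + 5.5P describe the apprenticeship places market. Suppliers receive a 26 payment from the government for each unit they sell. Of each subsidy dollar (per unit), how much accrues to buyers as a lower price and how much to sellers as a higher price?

Pre-subsidy: 1543.5 - 7.5P = -393.5 + 5.5P gives P* = 149, x* = 426.
With the subsidy, sellers receive Ps = Pb + 26 for each unit, where Pb is the price buyers pay.
Supply in terms of Pb becomes xs = -393.5 + 5.5(Pb + 26) = -250.5 + 5.5Pb. Setting this equal to demand: 1543.5 - 7.5Pb = -250.5 + 5.5Pb, so Pb = 138.
Sellers receive Ps = 138 + 26 = 164; x' = 1543.5 − 7.5·138 = 508.5.
Buyers' price falls by P* − Pb = 149 − 138 = 11; sellers' price rises by Ps − P* = 164 − 149 = 15.

Buyers gain 11 per unit; sellers gain 15 per unit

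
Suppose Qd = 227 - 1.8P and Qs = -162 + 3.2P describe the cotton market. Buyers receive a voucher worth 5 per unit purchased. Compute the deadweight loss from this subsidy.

Pre-subsidy: 227 - 1.8P = -162 + 3.2P gives P* = 77.8, Q* = 86.96.
With the rebate, buyers effectively pay Pb = Ps − 5, where Ps is the price sellers receive.
Demand in terms of Ps becomes Qd = 227 − 1.8(Ps − 5) = 236 - 1.8Ps. Setting this equal to supply: 236 - 1.8Ps = -162 + 3.2Ps, so Ps = 79.6.
Buyers pay Pb = 79.6 − 5 = 74.6; Q' = -162 + 3.2·79.6 = 92.72.
The subsidy expands output by 92.72 − 86.96 = 5.76 past the efficient level; on those units the gap between marginal cost and willingness to pay runs from 0 up to 5.
DWL = ½ × 5 × 5.76 = 14.4.

Deadweight loss = 14.4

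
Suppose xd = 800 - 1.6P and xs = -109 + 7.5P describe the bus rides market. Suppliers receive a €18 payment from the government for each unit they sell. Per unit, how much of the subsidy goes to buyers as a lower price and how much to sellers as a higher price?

Pre-subsidy: 800 - 1.6P = -109 + 7.5P gives P* = 9090/91, x* = 58256/91.
With the subsidy, sellers receive Ps = Pb + 18 for each unit, where Pb is the price buyers pay.
Supply in terms of Pb becomes xs = -109 + 7.5(Pb + 18) = 26 + 7.5Pb. Setting this equal to demand: 800 - 1.6Pb = 26 + 7.5Pb, so Pb = 7740/91.
Sellers receive Ps = 7740/91 + 18 = 9378/91; x' = 800 − 1.6·(7740/91) = 60416/91.
Buyers' price falls by P* − Pb = 9090/91 − 7740/91 = 1350/91; sellers' price rises by Ps − P* = 9378/91 − 9090/91 = 288/91.

Buyers gain 1350/91 per unit; sellers gain 288/91 per unit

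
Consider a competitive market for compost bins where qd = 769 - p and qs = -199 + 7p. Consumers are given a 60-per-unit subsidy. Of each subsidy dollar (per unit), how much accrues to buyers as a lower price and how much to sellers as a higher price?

Buyers gain 52.5 per unit; sellers gain 7.5 per unit

Pre-subsidy: 769 - p = -199 + 7p gives p* = 121, q* = 648.
With the rebate, buyers effectively pay pb = ps − 60, where ps is the price sellers receive.
Demand in terms of ps becomes qd = 769 − 1(ps − 60) = 829 - ps. Setting this equal to supply: 829 - ps = -199 + 7ps, so ps = 128.5.
Buyers pay pb = 128.5 − 60 = 68.5; q' = -199 + 7·128.5 = 700.5.
Buyers' price falls by p* − pb = 121 − 68.5 = 52.5; sellers' price rises by ps − p* = 128.5 − 121 = 7.5.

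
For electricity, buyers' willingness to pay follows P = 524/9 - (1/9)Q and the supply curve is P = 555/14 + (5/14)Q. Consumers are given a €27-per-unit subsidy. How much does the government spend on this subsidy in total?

Government cost = 155061/59

Pre-subsidy: 524/9 - (1/9)Q = 555/14 + (5/14)Q gives Q* = 2341/59 and P* = 3175/59.
With the rebate, buyers effectively pay Pb = Ps − 27, where Ps is the price sellers receive.
On the curves, Pb = 524/9 - (1/9)Q and Ps = 555/14 + (5/14)Q; the wedge Ps − Pb = 27 gives 555/14 + (5/14)Q − (524/9 - (1/9)Q) = 27, so Q' = 5743/59.
Then Pb = 524/9 − (1/9)·(5743/59) = 2797/59 and Ps = 555/14 + (5/14)·(5743/59) = 4390/59.
Government outlay = subsidy × quantity = 27 × 5743/59 = 155061/59.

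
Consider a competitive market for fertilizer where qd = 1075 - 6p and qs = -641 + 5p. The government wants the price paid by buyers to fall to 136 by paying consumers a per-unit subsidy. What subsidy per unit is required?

At a buyer price of 136, quantity demanded is 1075 − 6·136 = 259.
Sellers supply 259 only when they receive ps with -641 + 5·ps = 259, i.e. ps = 180.
s = ps − pb = 180 − 136 = 44.

Required subsidy s = 44 per unit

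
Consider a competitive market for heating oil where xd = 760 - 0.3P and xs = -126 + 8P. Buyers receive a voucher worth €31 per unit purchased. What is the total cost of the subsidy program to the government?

Government cost = 1896146/83

Pre-subsidy: 760 - 0.3P = -126 + 8P gives P* = 8860/83, x* = 60422/83.
With the rebate, buyers effectively pay Pb = Ps − 31, where Ps is the price sellers receive.
Demand in terms of Ps becomes xd = 760 − 0.3(Ps − 31) = 769.3 - 0.3Ps. Setting this equal to supply: 769.3 - 0.3Ps = -126 + 8Ps, so Ps = 8953/83.
Buyers pay Pb = 8953/83 − 31 = 6380/83; x' = -126 + 8·(8953/83) = 61166/83.
Government outlay = subsidy × quantity = 31 × 61166/83 = 1896146/83.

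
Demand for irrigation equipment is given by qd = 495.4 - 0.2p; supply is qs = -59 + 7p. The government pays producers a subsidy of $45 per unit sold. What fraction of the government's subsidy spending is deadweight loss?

DWL / government spending = 7/782

Pre-subsidy: 495.4 - 0.2p = -59 + 7p gives p* = 77, q* = 480.
With the subsidy, sellers receive ps = pb + 45 for each unit, where pb is the price buyers pay.
Supply in terms of pb becomes qs = -59 + 7(pb + 45) = 256 + 7pb. Setting this equal to demand: 495.4 - 0.2pb = 256 + 7pb, so pb = 33.25.
Sellers receive ps = 33.25 + 45 = 78.25; q' = 495.4 − 0.2·33.25 = 488.75.
ΔCS = ½(480 + 488.75)(77 − 33.25) = 21191.40625; ΔPS = ½(480 + 488.75)(78.25 − 77) = 605.46875.
Government spending = 45 × 488.75 = 21993.75.
DWL = ½ × 45 × (488.75 − 480) = 196.875; fraction = 196.875 / 21993.75 = 7/782.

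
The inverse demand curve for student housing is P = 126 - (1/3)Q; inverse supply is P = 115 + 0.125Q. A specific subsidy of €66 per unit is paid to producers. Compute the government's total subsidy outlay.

Pre-subsidy: 126 - (1/3)Q = 115 + 0.125Q gives Q* = 24 and P* = 118.
With the subsidy, sellers receive Ps = Pb + 66 for each unit, where Pb is the price buyers pay.
On the curves, Pb = 126 - (1/3)Q and Ps = 115 + 0.125Q; the wedge Ps − Pb = 66 gives 115 + 0.125Q − (126 - (1/3)Q) = 66, so Q' = 168.
Then Pb = 126 − (1/3)·168 = 70 and Ps = 115 + 0.125·168 = 136.
Government outlay = subsidy × quantity = 66 × 168 = 11088.

Government cost = €11088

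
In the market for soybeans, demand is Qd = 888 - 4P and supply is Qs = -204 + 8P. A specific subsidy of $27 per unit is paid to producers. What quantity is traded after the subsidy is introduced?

Pre-subsidy: 888 - 4P = -204 + 8P gives P* = 91, Q* = 524.
With the subsidy, sellers receive Ps = Pb + 27 for each unit, where Pb is the price buyers pay.
Supply in terms of Pb becomes Qs = -204 + 8(Pb + 27) = 12 + 8Pb. Setting this equal to demand: 888 - 4Pb = 12 + 8Pb, so Pb = 73.
Sellers receive Ps = 73 + 27 = 100; Q' = 888 − 4·73 = 596.

Q' = 596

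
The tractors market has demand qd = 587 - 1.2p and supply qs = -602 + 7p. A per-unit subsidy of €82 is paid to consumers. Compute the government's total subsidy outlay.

Government cost = €40754

Pre-subsidy: 587 - 1.2p = -602 + 7p gives p* = 145, q* = 413.
With the rebate, buyers effectively pay pb = ps − 82, where ps is the price sellers receive.
Demand in terms of ps becomes qd = 587 − 1.2(ps − 82) = 685.4 - 1.2ps. Setting this equal to supply: 685.4 - 1.2ps = -602 + 7ps, so ps = 157.
Buyers pay pb = 157 − 82 = 75; q' = -602 + 7·157 = 497.
Government outlay = subsidy × quantity = 82 × 497 = 40754.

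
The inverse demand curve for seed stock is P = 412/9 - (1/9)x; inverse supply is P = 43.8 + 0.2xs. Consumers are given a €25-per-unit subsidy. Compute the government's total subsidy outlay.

Government cost = 15175/7

Pre-subsidy: 412/9 - (1/9)x = 43.8 + 0.2x gives x* = 89/14 and P* = 631/14.
With the rebate, buyers effectively pay Pb = Ps − 25, where Ps is the price sellers receive.
On the curves, Pb = 412/9 - (1/9)x and Ps = 43.8 + 0.2x; the wedge Ps − Pb = 25 gives 43.8 + 0.2x − (412/9 - (1/9)x) = 25, so x' = 607/7.
Then Pb = 412/9 − (1/9)·(607/7) = 253/7 and Ps = 43.8 + 0.2·(607/7) = 428/7.
Government outlay = subsidy × quantity = 25 × 607/7 = 15175/7.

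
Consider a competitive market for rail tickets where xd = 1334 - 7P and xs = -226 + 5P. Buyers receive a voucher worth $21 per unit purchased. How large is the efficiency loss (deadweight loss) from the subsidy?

Deadweight loss = $643.125

Pre-subsidy: 1334 - 7P = -226 + 5P gives P* = 130, x* = 424.
With the rebate, buyers effectively pay Pb = Ps − 21, where Ps is the price sellers receive.
Demand in terms of Ps becomes xd = 1334 − 7(Ps − 21) = 1481 - 7Ps. Setting this equal to supply: 1481 - 7Ps = -226 + 5Ps, so Ps = 142.25.
Buyers pay Pb = 142.25 − 21 = 121.25; x' = -226 + 5·142.25 = 485.25.
The subsidy expands output by 485.25 − 424 = 61.25 past the efficient level; on those units the gap between marginal cost and willingness to pay runs from 0 up to 21.
DWL = ½ × 21 × 61.25 = 643.125.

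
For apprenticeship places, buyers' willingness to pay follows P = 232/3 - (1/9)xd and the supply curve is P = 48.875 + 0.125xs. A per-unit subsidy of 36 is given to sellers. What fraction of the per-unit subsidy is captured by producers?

Producer share = 9/17

Pre-subsidy: 232/3 - (1/9)x = 48.875 + 0.125x gives x* = 2049/17 and P* = 1087/17.
With the subsidy, sellers receive Ps = Pb + 36 for each unit, where Pb is the price buyers pay.
On the curves, Pb = 232/3 - (1/9)x and Ps = 48.875 + 0.125x; the wedge Ps − Pb = 36 gives 48.875 + 0.125x − (232/3 - (1/9)x) = 36, so x' = 273.
Then Pb = 232/3 − (1/9)·273 = 47 and Ps = 48.875 + 0.125·273 = 83.
Buyers' price falls by P* − Pb = 1087/17 − 47 = 288/17; sellers' price rises by Ps − P* = 83 − 1087/17 = 324/17.
So producers capture (324/17)/36 = 9/17 of each unit of subsidy.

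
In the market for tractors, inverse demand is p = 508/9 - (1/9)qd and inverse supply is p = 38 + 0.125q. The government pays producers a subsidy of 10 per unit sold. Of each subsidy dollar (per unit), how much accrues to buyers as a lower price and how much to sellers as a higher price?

Pre-subsidy: 508/9 - (1/9)q = 38 + 0.125q gives q* = 1328/17 and p* = 812/17.
With the subsidy, sellers receive ps = pb + 10 for each unit, where pb is the price buyers pay.
On the curves, pb = 508/9 - (1/9)q and ps = 38 + 0.125q; the wedge ps − pb = 10 gives 38 + 0.125q − (508/9 - (1/9)q) = 10, so q' = 2048/17.
Then pb = 508/9 − (1/9)·(2048/17) = 732/17 and ps = 38 + 0.125·(2048/17) = 902/17.
Buyers' price falls by p* − pb = 812/17 − 732/17 = 80/17; sellers' price rises by ps − p* = 902/17 − 812/17 = 90/17.

Buyers gain 80/17 per unit; sellers gain 90/17 per unit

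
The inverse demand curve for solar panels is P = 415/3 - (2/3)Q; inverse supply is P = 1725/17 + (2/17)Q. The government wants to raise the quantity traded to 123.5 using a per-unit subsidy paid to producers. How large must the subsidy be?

Required subsidy s = 60 per unit

At Q = 123.5, from the demand curve buyers pay Pb = 415/3 − (2/3)·123.5 = 56; from the supply curve sellers need Ps = 1725/17 + (2/17)·123.5 = 116.
The subsidy must fill the gap: s = Ps − Pb = 116 − 56 = 60.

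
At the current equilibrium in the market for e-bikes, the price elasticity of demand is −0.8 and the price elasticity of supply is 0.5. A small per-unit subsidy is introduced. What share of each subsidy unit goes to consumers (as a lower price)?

For a small subsidy around the equilibrium, the benefit split depends on the relative slopes, which at a point are proportional to the elasticities.
Buyer share = εs/(εs + |εd|) = 0.5/(0.5 + 0.8) = 5/13; seller share = |εd|/(εs + |εd|) = 8/13.

Consumer share = 5/13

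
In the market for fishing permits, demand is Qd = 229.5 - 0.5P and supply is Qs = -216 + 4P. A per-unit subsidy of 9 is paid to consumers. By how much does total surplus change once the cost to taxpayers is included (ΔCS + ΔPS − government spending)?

Net change in total surplus = -18

Pre-subsidy: 229.5 - 0.5P = -216 + 4P gives P* = 99, Q* = 180.
With the rebate, buyers effectively pay Pb = Ps − 9, where Ps is the price sellers receive.
Demand in terms of Ps becomes Qd = 229.5 − 0.5(Ps − 9) = 234 - 0.5Ps. Setting this equal to supply: 234 - 0.5Ps = -216 + 4Ps, so Ps = 100.
Buyers pay Pb = 100 − 9 = 91; Q' = -216 + 4·100 = 184.
ΔCS = ½(180 + 184)(99 − 91) = 1456; ΔPS = ½(180 + 184)(100 − 99) = 182.
Government spending = 9 × 184 = 1656.
Net change = 1456 + 182 − 1656 = -18. The loss equals the DWL triangle ½·9·4.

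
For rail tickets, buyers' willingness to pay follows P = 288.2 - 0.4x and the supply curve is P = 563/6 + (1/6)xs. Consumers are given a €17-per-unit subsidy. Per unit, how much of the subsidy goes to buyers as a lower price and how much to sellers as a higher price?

Pre-subsidy: 288.2 - 0.4x = 563/6 + (1/6)x gives x* = 343 and P* = 151.
With the rebate, buyers effectively pay Pb = Ps − 17, where Ps is the price sellers receive.
On the curves, Pb = 288.2 - 0.4x and Ps = 563/6 + (1/6)x; the wedge Ps − Pb = 17 gives 563/6 + (1/6)x − (288.2 - 0.4x) = 17, so x' = 373.
Then Pb = 288.2 − 0.4·373 = 139 and Ps = 563/6 + (1/6)·373 = 156.
Buyers' price falls by P* − Pb = 151 − 139 = 12; sellers' price rises by Ps − P* = 156 − 151 = 5.

Buyers gain €12 per unit; sellers gain €5 per unit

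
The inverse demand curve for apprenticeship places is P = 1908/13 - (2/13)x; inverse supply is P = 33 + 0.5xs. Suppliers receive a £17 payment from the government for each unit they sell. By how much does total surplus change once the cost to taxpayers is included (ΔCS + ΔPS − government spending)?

Net change in total surplus = -£221

Pre-subsidy: 1908/13 - (2/13)x = 33 + 0.5x gives x* = 174 and P* = 120.
With the subsidy, sellers receive Ps = Pb + 17 for each unit, where Pb is the price buyers pay.
On the curves, Pb = 1908/13 - (2/13)x and Ps = 33 + 0.5x; the wedge Ps − Pb = 17 gives 33 + 0.5x − (1908/13 - (2/13)x) = 17, so x' = 200.
Then Pb = 1908/13 − (2/13)·200 = 116 and Ps = 33 + 0.5·200 = 133.
ΔCS = ½(174 + 200)(120 − 116) = 748; ΔPS = ½(174 + 200)(133 − 120) = 2431.
Government spending = 17 × 200 = 3400.
Net change = 748 + 2431 − 3400 = -221. The loss equals the DWL triangle ½·17·26.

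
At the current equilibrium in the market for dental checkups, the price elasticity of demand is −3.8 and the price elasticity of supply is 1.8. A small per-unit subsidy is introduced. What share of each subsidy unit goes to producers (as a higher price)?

Producer share = 19/28

For a small subsidy around the equilibrium, the benefit split depends on the relative slopes, which at a point are proportional to the elasticities.
Buyer share = εs/(εs + |εd|) = 1.8/(1.8 + 3.8) = 9/28; seller share = |εd|/(εs + |εd|) = 19/28.
So producers capture 19/28 of the subsidy.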